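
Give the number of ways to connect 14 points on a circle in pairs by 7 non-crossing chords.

Pairing 14 circle points by 7 non-crossing chords gives C_7 matchings.
C_7 = 429.

429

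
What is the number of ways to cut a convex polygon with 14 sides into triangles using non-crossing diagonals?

208012

A convex 14-gon is triangulated into 12 triangles, and the number of such triangulations is the Catalan number C_{14−2} = C_12.
C_12 = C(24,12)/13 = 2704156/13 = 208012.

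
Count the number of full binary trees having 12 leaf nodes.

58786

Full binary trees with 12 leaves have 12−1 = 11 internal nodes, so there are C_11 of them.
C_11 = C_10 · 2(2·10+1)/(10+2) = 16796 · 42/12 = 58786.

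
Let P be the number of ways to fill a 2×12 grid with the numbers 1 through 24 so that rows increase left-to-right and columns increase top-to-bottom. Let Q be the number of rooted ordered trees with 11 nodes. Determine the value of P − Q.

By the hook-length formula (or a Dyck-path bijection), SYT of shape 2×12 number C_12. So P = C_12 = 208012.
Rooted ordered (plane) trees on m nodes have m−1 edges and are counted by C_{m−1}; m = 11 gives C_10. So Q = C_10 = 16796.
P − Q = 208012 − 16796 = 191216.

191216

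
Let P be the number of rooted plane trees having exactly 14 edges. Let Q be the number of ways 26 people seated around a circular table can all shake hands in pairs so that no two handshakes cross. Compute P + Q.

3417340

Rooted ordered trees with n edges are counted by C_n; here n = 14. So P = C_14 = 2674440.
With 26 = 2·13 people, non-crossing handshake pairings are non-crossing perfect matchings on a circle, counted by C_13. So Q = C_13 = 742900.
P + Q = 2674440 + 742900 = 3417340.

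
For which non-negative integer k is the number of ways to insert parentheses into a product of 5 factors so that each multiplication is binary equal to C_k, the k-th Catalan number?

4

Bracketing 5 factors into binary products is counted by C_{5−1} = C_4.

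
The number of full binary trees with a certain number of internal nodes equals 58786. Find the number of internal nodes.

11

Full binary trees with n internal nodes are counted by C_n; 58786 = C_11.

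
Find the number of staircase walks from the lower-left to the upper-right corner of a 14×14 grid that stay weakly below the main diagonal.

Sub-diagonal monotone paths from (0,0) to (14,14) biject with Dyck paths of semilength 14, giving C_14.
C_14 = C(28,14)/15 = 40116600/15 = 2674440.

2674440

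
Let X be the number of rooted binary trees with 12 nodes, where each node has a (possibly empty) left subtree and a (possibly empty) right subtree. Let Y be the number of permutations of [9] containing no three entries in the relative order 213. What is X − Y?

Rooted binary trees with 12 nodes (each child slot possibly empty) number C_12. So X = C_12 = 208012.
For any fixed pattern of length 3, the pattern-avoiding permutations of [9] number C_9. So Y = C_9 = 4862.
X − Y = 208012 − 4862 = 203150.

203150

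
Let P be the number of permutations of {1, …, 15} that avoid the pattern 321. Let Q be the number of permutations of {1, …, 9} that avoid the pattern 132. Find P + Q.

For any fixed pattern of length 3, the pattern-avoiding permutations of [15] number C_15. So P = C_15 = 9694845.
For any fixed pattern of length 3, the pattern-avoiding permutations of [9] number C_9. So Q = C_9 = 4862.
P + Q = 9694845 + 4862 = 9699707.

9699707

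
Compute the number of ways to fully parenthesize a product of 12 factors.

58786

Bracketing 12 factors into binary products is counted by C_{12−1} = C_11.
C_11 = 58786.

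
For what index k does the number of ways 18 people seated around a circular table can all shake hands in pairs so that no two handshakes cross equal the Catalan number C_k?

9

Non-crossing handshake pairings of 2n people are counted by C_n; 18 people gives n = 9.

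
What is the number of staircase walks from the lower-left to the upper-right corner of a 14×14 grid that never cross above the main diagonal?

2674440

Sub-diagonal monotone paths from (0,0) to (14,14) biject with Dyck paths of semilength 14, giving C_14.
C_14 = C_13 · 2(2·13+1)/(13+2) = 742900 · 54/15 = 2674440.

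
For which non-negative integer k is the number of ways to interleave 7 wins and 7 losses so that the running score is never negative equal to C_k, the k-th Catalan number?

7

Ballot sequences with n votes each where one side never trails are Dyck words, counted by C_n; here n = 7.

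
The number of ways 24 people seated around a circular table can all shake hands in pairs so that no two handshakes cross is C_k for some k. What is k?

12

Non-crossing handshake pairings of 2n people are counted by C_n; 24 people gives n = 12.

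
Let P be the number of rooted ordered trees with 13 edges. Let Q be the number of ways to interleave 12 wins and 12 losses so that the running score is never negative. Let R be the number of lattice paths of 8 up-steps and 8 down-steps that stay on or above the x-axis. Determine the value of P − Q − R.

A rooted plane tree with 13 edges has 14 nodes, and the count is C_13. So P = C_13 = 742900.
Reading a vote for the leader as '(' and for the other as ')' turns such a sequence into a balanced string of 12 pairs, so the count is C_12. So Q = C_12 = 208012.
Paths of 8 up- and 8 down-steps that never dip below the axis are Dyck paths; their count is C_8. So R = C_8 = 1430.
P − Q − R = 742900 − 208012 − 1430 = 533458.

533458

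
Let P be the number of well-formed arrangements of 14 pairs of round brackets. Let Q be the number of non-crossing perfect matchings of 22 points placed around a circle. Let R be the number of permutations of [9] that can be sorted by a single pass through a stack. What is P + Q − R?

2728364

Balanced strings of n pairs of brackets are counted by C_n; here n = 14. So P = C_14 = 2674440.
Pairing 22 circle points by 11 non-crossing chords gives C_11 matchings. So Q = C_11 = 58786.
By Knuth's characterisation, the stack-sortable permutations of length 9 are the 231-avoiders, numbering C_9. So R = C_9 = 4862.
P + Q − R = 2674440 + 58786 − 4862 = 2728364.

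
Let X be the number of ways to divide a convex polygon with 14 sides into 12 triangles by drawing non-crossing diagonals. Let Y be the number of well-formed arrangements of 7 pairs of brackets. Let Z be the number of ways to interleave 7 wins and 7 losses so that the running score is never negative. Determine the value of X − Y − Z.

207154

A convex 14-gon is triangulated into 12 triangles, and the number of such triangulations is the Catalan number C_{14−2} = C_12. So X = C_12 = 208012.
With 7 pairs the number of balanced bracket strings is the Catalan number C_7. So Y = C_7 = 429.
Ballot sequences with n votes each where one side never trails are Dyck words, counted by C_n; here n = 7. So Z = C_7 = 429.
X − Y − Z = 208012 − 429 − 429 = 207154.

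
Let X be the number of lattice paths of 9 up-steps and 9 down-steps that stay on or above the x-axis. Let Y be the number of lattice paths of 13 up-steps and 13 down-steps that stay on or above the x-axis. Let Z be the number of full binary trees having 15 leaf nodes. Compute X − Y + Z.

A Dyck path with 9 up-steps and 9 down-steps has semilength 9, so there are C_9 of them. So X = C_9 = 4862.
Dyck paths of semilength n (length 2n) are counted by C_n; here n = 13. So Y = C_13 = 742900.
Full binary trees with 15 leaves have 15−1 = 14 internal nodes, so there are C_14 of them. So Z = C_14 = 2674440.
X − Y + Z = 4862 − 742900 + 2674440 = 1936402.

1936402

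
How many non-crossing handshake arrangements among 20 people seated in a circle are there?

Non-crossing handshake pairings of 2n people are counted by C_n; 20 people gives n = 10.
C_10 = 16796.

16796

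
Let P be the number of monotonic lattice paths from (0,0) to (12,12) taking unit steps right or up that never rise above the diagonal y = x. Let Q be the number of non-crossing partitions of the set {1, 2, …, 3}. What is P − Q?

208007

Monotone paths in an n×n grid that stay weakly below the diagonal are counted by C_n; here n = 12. So P = C_12 = 208012.
The non-crossing partitions of [3] form a lattice of size C_3. So Q = C_3 = 5.
P − Q = 208012 − 5 = 208007.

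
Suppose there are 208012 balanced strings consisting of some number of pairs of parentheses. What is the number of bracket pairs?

12

Balanced strings of n bracket-pairs are counted by C_n. Since C_12 = 208012, the index is 12.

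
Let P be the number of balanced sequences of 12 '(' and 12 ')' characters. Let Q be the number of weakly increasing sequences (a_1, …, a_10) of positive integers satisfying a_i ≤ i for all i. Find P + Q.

224808

With 12 pairs the number of balanced bracket strings is the Catalan number C_12. So P = C_12 = 208012.
Such sub-staircase sequences of length n are counted by C_n; here n = 10. So Q = C_10 = 16796.
P + Q = 208012 + 16796 = 224808.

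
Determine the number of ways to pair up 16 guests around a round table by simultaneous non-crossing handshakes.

1430

With 16 = 2·8 people, non-crossing handshake pairings are non-crossing perfect matchings on a circle, counted by C_8.
C_8 = C(16,8)/9 = 12870/9 = 1430.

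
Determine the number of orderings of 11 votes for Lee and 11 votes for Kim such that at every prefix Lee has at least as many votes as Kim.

Ballot sequences with n votes each where one side never trails are Dyck words, counted by C_n; here n = 11.
C_11 = 58786.

58786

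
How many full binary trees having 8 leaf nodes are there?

Full binary trees with 8 leaves have 8−1 = 7 internal nodes, so there are C_7 of them.
C_7 = C_6 · 2(2·6+1)/(6+2) = 132 · 26/8 = 429.

429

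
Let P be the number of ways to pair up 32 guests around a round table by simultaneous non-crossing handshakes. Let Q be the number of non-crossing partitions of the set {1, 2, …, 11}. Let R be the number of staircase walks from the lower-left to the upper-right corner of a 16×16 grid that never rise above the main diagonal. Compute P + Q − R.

58786

Non-crossing handshake pairings of 2n people are counted by C_n; 32 people gives n = 16. So P = C_16 = 35357670.
Non-crossing partitions of an n-element set are counted by C_n; here n = 11. So Q = C_11 = 58786.
Sub-diagonal monotone paths from (0,0) to (16,16) biject with Dyck paths of semilength 16, giving C_16. So R = C_16 = 35357670.
P + Q − R = 35357670 + 58786 − 35357670 = 58786.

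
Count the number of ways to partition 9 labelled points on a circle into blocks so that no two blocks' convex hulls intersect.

4862

The non-crossing partitions of [9] form a lattice of size C_9.
C_9 = C(18,9)/10 = 48620/10 = 4862.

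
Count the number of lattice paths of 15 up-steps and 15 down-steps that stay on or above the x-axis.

9694845

A Dyck path with 15 up-steps and 15 down-steps has semilength 15, so there are C_15 of them.
C_15 = C_14 · 2(2·14+1)/(14+2) = 2674440 · 58/16 = 9694845.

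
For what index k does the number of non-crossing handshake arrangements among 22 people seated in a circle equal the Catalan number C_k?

Non-crossing handshake pairings of 2n people are counted by C_n; 22 people gives n = 11.

11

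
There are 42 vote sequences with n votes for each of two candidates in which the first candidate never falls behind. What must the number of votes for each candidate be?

5

Such ballot sequences with n votes each are counted by C_n, and C_5 = 42.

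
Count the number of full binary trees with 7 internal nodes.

429

Full binary trees with n internal nodes are counted by C_n; here n = 7.
C_7 = C_6 · 2(2·6+1)/(6+2) = 132 · 26/8 = 429.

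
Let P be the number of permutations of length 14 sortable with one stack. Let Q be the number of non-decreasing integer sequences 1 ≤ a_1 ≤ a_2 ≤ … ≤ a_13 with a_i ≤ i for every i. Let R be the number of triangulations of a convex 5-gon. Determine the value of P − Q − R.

Stack-sortable permutations are exactly the 231-avoiding ones, counted by C_n; here n = 14. So P = C_14 = 2674440.
Weakly increasing sequences with a_i ≤ i biject with Dyck paths of semilength 13, so there are C_13. So Q = C_13 = 742900.
A convex 5-gon is triangulated into 3 triangles, and the number of such triangulations is the Catalan number C_{5−2} = C_3. So R = C_3 = 5.
P − Q − R = 2674440 − 742900 − 5 = 1931535.

1931535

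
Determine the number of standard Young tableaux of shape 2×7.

By the hook-length formula (or a Dyck-path bijection), SYT of shape 2×7 number C_7.
C_7 = 429.

429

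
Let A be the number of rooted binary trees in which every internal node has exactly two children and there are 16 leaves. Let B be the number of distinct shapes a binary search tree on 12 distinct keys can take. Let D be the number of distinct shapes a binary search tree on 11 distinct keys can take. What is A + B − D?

9844071

A full binary tree with L leaves has L−1 internal nodes and is counted by C_{L−1}; L = 16 gives C_15. So A = C_15 = 9694845.
There are C_n binary search tree shapes on n keys; with n = 12 that is C_12. So B = C_12 = 208012.
Binary trees (left/right distinguished) on n nodes are counted by C_n; here n = 11. So D = C_11 = 58786.
A + B − D = 9694845 + 208012 − 58786 = 9844071.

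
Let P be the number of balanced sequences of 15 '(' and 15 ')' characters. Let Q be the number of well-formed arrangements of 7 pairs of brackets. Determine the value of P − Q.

9694416

A balanced arrangement of 15 bracket pairs is a Dyck word of semilength 15, so the count is C_15. So P = C_15 = 9694845.
Balanced strings of n pairs of brackets are counted by C_n; here n = 7. So Q = C_7 = 429.
P − Q = 9694845 − 429 = 9694416.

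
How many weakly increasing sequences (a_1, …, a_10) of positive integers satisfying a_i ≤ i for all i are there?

Weakly increasing sequences with a_i ≤ i biject with Dyck paths of semilength 10, so there are C_10.
C_10 = C_9 · 2(2·9+1)/(9+2) = 4862 · 38/11 = 16796.

16796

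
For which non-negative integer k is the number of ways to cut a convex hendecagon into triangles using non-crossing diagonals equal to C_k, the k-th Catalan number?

9

A convex 11-gon is triangulated into 9 triangles, and the number of such triangulations is the Catalan number C_{11−2} = C_9.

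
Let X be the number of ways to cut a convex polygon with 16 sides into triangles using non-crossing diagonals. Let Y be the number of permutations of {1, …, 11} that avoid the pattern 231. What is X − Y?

2615654

A convex 16-gon is triangulated into 14 triangles, and the number of such triangulations is the Catalan number C_{16−2} = C_14. So X = C_14 = 2674440.
For any fixed pattern of length 3, the pattern-avoiding permutations of [11] number C_11. So Y = C_11 = 58786.
X − Y = 2674440 − 58786 = 2615654.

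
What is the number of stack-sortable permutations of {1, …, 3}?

By Knuth's characterisation, the stack-sortable permutations of length 3 are the 231-avoiders, numbering C_3.
C_3 = 5.

5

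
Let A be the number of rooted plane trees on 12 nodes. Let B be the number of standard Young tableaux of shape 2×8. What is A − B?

57356

Rooted ordered (plane) trees on m nodes have m−1 edges and are counted by C_{m−1}; m = 12 gives C_11. So A = C_11 = 58786.
Standard Young tableaux of shape 2×n are counted by C_n; here n = 8. So B = C_8 = 1430.
A − B = 58786 − 1430 = 57356.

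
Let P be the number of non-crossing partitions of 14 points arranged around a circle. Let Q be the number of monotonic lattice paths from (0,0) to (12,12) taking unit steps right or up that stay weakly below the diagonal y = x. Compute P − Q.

Non-crossing partitions of an n-element set are counted by C_n; here n = 14. So P = C_14 = 2674440.
Sub-diagonal monotone paths from (0,0) to (12,12) biject with Dyck paths of semilength 12, giving C_12. So Q = C_12 = 208012.
P − Q = 2674440 − 208012 = 2466428.

2466428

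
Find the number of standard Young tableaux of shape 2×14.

By the hook-length formula (or a Dyck-path bijection), SYT of shape 2×14 number C_14.
C_14 = C(28,14)/15 = 40116600/15 = 2674440.

2674440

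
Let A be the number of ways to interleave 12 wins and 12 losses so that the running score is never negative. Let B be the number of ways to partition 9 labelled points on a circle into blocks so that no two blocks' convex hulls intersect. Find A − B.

203150

Ballot sequences with n votes each where one side never trails are Dyck words, counted by C_n; here n = 12. So A = C_12 = 208012.
The non-crossing partitions of [9] form a lattice of size C_9. So B = C_9 = 4862.
A − B = 208012 − 4862 = 203150.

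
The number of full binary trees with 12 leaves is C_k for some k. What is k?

Full binary trees with 12 leaves have 12−1 = 11 internal nodes, so there are C_11 of them.

11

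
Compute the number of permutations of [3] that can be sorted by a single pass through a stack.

5

Stack-sortable permutations are exactly the 231-avoiding ones, counted by C_n; here n = 3.
C_3 = C(6,3)/4 = 20/4 = 5.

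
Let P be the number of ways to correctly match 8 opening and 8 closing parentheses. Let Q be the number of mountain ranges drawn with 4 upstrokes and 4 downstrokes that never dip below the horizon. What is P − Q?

1416

With 8 pairs the number of balanced bracket strings is the Catalan number C_8. So P = C_8 = 1430.
Dyck paths of semilength n (length 2n) are counted by C_n; here n = 4. So Q = C_4 = 14.
P − Q = 1430 − 14 = 1416.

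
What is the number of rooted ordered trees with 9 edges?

4862

Rooted ordered trees with n edges are counted by C_n; here n = 9.
C_9 = C_8 · 2(2·8+1)/(8+2) = 1430 · 34/10 = 4862.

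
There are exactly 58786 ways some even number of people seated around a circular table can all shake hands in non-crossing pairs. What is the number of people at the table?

Non-crossing handshake pairings of 2n people are counted by C_n. The Catalan number equal to 58786 is C_11.
So n = 11, and there are 2n = 22 people.

22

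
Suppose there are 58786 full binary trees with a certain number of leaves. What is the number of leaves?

Full binary trees with L leaves are counted by C_{L−1}; 58786 = C_11.
So the index is 11, and the number of leaves is 11 + 1 = 12.

12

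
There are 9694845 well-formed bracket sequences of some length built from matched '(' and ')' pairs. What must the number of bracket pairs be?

15

Balanced strings of n bracket-pairs are counted by C_n. Since C_15 = 9694845, the index is 15.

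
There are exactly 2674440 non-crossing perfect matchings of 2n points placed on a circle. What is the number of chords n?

Non-crossing pairings of 2n points on a circle are counted by C_n. Since C_14 = 2674440, the index is 14.

14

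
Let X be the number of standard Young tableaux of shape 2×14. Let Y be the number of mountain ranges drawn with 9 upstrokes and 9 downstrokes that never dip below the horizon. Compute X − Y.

By the hook-length formula (or a Dyck-path bijection), SYT of shape 2×14 number C_14. So X = C_14 = 2674440.
Paths of 9 up- and 9 down-steps that never dip below the axis are Dyck paths; their count is C_9. So Y = C_9 = 4862.
X − Y = 2674440 − 4862 = 2669578.

2669578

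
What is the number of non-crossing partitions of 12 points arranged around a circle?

208012

The non-crossing partitions of [12] form a lattice of size C_12.
C_12 = 208012.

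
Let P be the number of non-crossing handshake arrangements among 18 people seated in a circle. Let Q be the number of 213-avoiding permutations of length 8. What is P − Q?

With 18 = 2·9 people, non-crossing handshake pairings are non-crossing perfect matchings on a circle, counted by C_9. So P = C_9 = 4862.
Permutations of [n] avoiding any single length-3 pattern are counted by C_n; here n = 8. So Q = C_8 = 1430.
P − Q = 4862 − 1430 = 3432.

3432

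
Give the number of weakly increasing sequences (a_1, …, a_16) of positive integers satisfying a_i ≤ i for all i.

35357670

Such sub-staircase sequences of length n are counted by C_n; here n = 16.
C_16 = C_15 · 2(2·15+1)/(15+2) = 9694845 · 62/17 = 35357670.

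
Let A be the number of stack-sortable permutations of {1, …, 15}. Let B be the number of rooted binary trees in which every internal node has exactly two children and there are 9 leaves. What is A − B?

Stack-sortable permutations are exactly the 231-avoiding ones, counted by C_n; here n = 15. So A = C_15 = 9694845.
Full binary trees with 9 leaves have 9−1 = 8 internal nodes, so there are C_8 of them. So B = C_8 = 1430.
A − B = 9694845 − 1430 = 9693415.

9693415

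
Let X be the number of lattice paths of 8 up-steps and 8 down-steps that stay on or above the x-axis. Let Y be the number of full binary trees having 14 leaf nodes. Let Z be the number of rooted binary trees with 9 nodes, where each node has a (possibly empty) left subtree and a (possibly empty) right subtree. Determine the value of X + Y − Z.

Paths of 8 up- and 8 down-steps that never dip below the axis are Dyck paths; their count is C_8. So X = C_8 = 1430.
A full binary tree with L leaves has L−1 internal nodes and is counted by C_{L−1}; L = 14 gives C_13. So Y = C_13 = 742900.
Rooted binary trees with 9 nodes (each child slot possibly empty) number C_9. So Z = C_9 = 4862.
X + Y − Z = 1430 + 742900 − 4862 = 739468.

739468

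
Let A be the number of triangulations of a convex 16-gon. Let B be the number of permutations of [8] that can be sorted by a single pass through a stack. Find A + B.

2675870

A convex 16-gon is triangulated into 14 triangles, and the number of such triangulations is the Catalan number C_{16−2} = C_14. So A = C_14 = 2674440.
Stack-sortable permutations are exactly the 231-avoiding ones, counted by C_n; here n = 8. So B = C_8 = 1430.
A + B = 2674440 + 1430 = 2675870.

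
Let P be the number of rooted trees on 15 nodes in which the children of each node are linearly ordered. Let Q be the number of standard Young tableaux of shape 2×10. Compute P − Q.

A rooted plane tree on 15 nodes has 14 edges, and such trees are counted by C_14. So P = C_14 = 2674440.
By the hook-length formula (or a Dyck-path bijection), SYT of shape 2×10 number C_10. So Q = C_10 = 16796.
P − Q = 2674440 − 16796 = 2657644.

2657644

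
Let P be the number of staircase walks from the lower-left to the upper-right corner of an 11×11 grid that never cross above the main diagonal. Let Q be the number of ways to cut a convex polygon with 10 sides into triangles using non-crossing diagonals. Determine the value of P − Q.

57356

Sub-diagonal monotone paths from (0,0) to (11,11) biject with Dyck paths of semilength 11, giving C_11. So P = C_11 = 58786.
Triangulations of a convex m-gon are counted by C_{m−2}; with m = 10 this is C_8. So Q = C_8 = 1430.
P − Q = 58786 − 1430 = 57356.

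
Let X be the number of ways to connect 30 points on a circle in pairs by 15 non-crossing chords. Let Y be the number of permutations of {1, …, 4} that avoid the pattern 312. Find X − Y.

Pairing 30 circle points by 15 non-crossing chords gives C_15 matchings. So X = C_15 = 9694845.
Permutations of [n] avoiding any single length-3 pattern are counted by C_n; here n = 4. So Y = C_4 = 14.
X − Y = 9694845 − 14 = 9694831.

9694831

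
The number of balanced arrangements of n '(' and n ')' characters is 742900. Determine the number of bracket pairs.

13

Balanced strings of n bracket-pairs are counted by C_n. The Catalan number equal to 742900 is C_13.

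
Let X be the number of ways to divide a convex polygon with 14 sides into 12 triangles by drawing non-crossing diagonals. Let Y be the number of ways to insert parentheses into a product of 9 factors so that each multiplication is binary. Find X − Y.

A convex 14-gon is triangulated into 12 triangles, and the number of such triangulations is the Catalan number C_{14−2} = C_12. So X = C_12 = 208012.
Bracketing 9 factors into binary products is counted by C_{9−1} = C_8. So Y = C_8 = 1430.
X − Y = 208012 − 1430 = 206582.

206582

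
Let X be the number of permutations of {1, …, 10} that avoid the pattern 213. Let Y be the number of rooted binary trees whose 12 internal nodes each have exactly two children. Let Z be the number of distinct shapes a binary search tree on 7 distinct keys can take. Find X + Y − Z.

For any fixed pattern of length 3, the pattern-avoiding permutations of [10] number C_10. So X = C_10 = 16796.
Full binary trees with n internal nodes are counted by C_n; here n = 12. So Y = C_12 = 208012.
Binary trees (left/right distinguished) on n nodes are counted by C_n; here n = 7. So Z = C_7 = 429.
X + Y − Z = 16796 + 208012 − 429 = 224379.

224379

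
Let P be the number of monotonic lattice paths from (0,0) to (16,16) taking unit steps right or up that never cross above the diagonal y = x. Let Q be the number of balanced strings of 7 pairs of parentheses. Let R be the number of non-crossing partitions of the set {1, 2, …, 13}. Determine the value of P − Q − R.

34614341

Sub-diagonal monotone paths from (0,0) to (16,16) biject with Dyck paths of semilength 16, giving C_16. So P = C_16 = 35357670.
A balanced arrangement of 7 bracket pairs is a Dyck word of semilength 7, so the count is C_7. So Q = C_7 = 429.
Non-crossing partitions of an n-element set are counted by C_n; here n = 13. So R = C_13 = 742900.
P − Q − R = 35357670 − 429 − 742900 = 34614341.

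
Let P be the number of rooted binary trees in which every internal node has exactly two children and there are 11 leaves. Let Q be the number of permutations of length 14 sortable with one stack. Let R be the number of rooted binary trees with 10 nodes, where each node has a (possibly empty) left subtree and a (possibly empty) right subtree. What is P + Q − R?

2674440

Full binary trees with 11 leaves have 11−1 = 10 internal nodes, so there are C_10 of them. So P = C_10 = 16796.
Stack-sortable permutations are exactly the 231-avoiding ones, counted by C_n; here n = 14. So Q = C_14 = 2674440.
Binary trees (left/right distinguished) on n nodes are counted by C_n; here n = 10. So R = C_10 = 16796.
P + Q − R = 16796 + 2674440 − 16796 = 2674440.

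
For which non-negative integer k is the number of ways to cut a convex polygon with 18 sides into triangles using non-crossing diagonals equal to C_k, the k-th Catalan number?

The number of triangulations of an 18-gon is the Catalan number C_16 (index = sides − 2).

16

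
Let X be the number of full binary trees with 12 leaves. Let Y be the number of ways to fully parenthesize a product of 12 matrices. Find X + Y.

117572

Full binary trees with 12 leaves have 12−1 = 11 internal nodes, so there are C_11 of them. So X = C_11 = 58786.
Parenthesizations of m factors correspond to full binary trees with m leaves, counted by C_{m−1}; m = 12 gives C_11. So Y = C_11 = 58786.
X + Y = 58786 + 58786 = 117572.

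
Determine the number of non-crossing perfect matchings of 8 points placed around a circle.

Pairing 8 circle points by 4 non-crossing chords gives C_4 matchings.
C_4 = C_3 · 2(2·3+1)/(3+2) = 5 · 14/5 = 14.

14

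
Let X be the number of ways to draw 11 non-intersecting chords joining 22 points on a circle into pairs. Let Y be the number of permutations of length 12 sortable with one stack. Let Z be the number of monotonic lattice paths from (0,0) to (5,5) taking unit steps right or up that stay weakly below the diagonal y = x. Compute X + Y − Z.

266756

Non-crossing perfect matchings of 2n points on a circle are counted by C_n; with 22 points, n = 11. So X = C_11 = 58786.
By Knuth's characterisation, the stack-sortable permutations of length 12 are the 231-avoiders, numbering C_12. So Y = C_12 = 208012.
Sub-diagonal monotone paths from (0,0) to (5,5) biject with Dyck paths of semilength 5, giving C_5. So Z = C_5 = 42.
X + Y − Z = 58786 + 208012 − 42 = 266756.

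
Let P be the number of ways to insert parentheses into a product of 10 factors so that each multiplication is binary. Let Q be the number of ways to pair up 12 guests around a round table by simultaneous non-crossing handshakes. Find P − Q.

4730

Bracketing 10 factors into binary products is counted by C_{10−1} = C_9. So P = C_9 = 4862.
Non-crossing handshake pairings of 2n people are counted by C_n; 12 people gives n = 6. So Q = C_6 = 132.
P − Q = 4862 − 132 = 4730.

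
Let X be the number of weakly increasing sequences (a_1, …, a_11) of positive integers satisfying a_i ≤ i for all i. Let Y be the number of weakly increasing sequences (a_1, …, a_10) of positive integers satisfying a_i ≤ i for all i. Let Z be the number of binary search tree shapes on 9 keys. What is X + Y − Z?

Such sub-staircase sequences of length n are counted by C_n; here n = 11. So X = C_11 = 58786.
Such sub-staircase sequences of length n are counted by C_n; here n = 10. So Y = C_10 = 16796.
Rooted binary trees with 9 nodes (each child slot possibly empty) number C_9. So Z = C_9 = 4862.
X + Y − Z = 58786 + 16796 − 4862 = 70720.

70720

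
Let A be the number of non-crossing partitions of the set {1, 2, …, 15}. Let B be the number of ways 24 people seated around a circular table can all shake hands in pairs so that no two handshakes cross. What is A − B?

The non-crossing partitions of [15] form a lattice of size C_15. So A = C_15 = 9694845.
With 24 = 2·12 people, non-crossing handshake pairings are non-crossing perfect matchings on a circle, counted by C_12. So B = C_12 = 208012.
A − B = 9694845 − 208012 = 9486833.

9486833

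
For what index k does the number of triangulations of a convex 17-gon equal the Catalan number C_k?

15

Triangulations of a convex m-gon are counted by C_{m−2}; with m = 17 this is C_15.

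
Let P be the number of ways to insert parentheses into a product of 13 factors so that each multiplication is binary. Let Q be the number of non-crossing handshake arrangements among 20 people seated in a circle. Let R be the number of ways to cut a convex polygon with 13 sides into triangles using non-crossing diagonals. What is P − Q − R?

132430

Parenthesizations of m factors correspond to full binary trees with m leaves, counted by C_{m−1}; m = 13 gives C_12. So P = C_12 = 208012.
With 20 = 2·10 people, non-crossing handshake pairings are non-crossing perfect matchings on a circle, counted by C_10. So Q = C_10 = 16796.
A convex 13-gon is triangulated into 11 triangles, and the number of such triangulations is the Catalan number C_{13−2} = C_11. So R = C_11 = 58786.
P − Q − R = 208012 − 16796 − 58786 = 132430.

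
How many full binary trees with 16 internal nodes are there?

35357670

Full binary trees with n internal nodes are counted by C_n; here n = 16.
C_16 = C(32,16)/17 = 601080390/17 = 35357670.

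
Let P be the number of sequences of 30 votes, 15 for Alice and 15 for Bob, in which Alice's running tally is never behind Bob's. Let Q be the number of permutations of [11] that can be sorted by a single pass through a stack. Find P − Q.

Ballot sequences with n votes each where one side never trails are Dyck words, counted by C_n; here n = 15. So P = C_15 = 9694845.
By Knuth's characterisation, the stack-sortable permutations of length 11 are the 231-avoiders, numbering C_11. So Q = C_11 = 58786.
P − Q = 9694845 − 58786 = 9636059.

9636059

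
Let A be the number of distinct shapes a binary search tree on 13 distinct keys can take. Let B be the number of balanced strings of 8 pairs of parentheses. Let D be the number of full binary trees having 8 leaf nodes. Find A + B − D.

Rooted binary trees with 13 nodes (each child slot possibly empty) number C_13. So A = C_13 = 742900.
A balanced arrangement of 8 bracket pairs is a Dyck word of semilength 8, so the count is C_8. So B = C_8 = 1430.
A full binary tree with L leaves has L−1 internal nodes and is counted by C_{L−1}; L = 8 gives C_7. So D = C_7 = 429.
A + B − D = 742900 + 1430 − 429 = 743901.

743901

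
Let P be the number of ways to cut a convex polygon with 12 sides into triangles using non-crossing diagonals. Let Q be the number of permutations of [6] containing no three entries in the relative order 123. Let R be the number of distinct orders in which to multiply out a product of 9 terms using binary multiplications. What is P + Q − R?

15498

The number of triangulations of a 12-gon is the Catalan number C_10 (index = sides − 2). So P = C_10 = 16796.
For any fixed pattern of length 3, the pattern-avoiding permutations of [6] number C_6. So Q = C_6 = 132.
Bracketing 9 factors into binary products is counted by C_{9−1} = C_8. So R = C_8 = 1430.
P + Q − R = 16796 + 132 − 1430 = 15498.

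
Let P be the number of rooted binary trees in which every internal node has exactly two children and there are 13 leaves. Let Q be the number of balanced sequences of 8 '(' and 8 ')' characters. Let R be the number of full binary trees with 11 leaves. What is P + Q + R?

A full binary tree with L leaves has L−1 internal nodes and is counted by C_{L−1}; L = 13 gives C_12. So P = C_12 = 208012.
A balanced arrangement of 8 bracket pairs is a Dyck word of semilength 8, so the count is C_8. So Q = C_8 = 1430.
Full binary trees with 11 leaves have 11−1 = 10 internal nodes, so there are C_10 of them. So R = C_10 = 16796.
P + Q + R = 208012 + 1430 + 16796 = 226238.

226238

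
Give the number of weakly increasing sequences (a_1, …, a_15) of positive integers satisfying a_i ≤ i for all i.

9694845

Such sub-staircase sequences of length n are counted by C_n; here n = 15.
C_15 = C(30,15)/16 = 155117520/16 = 9694845.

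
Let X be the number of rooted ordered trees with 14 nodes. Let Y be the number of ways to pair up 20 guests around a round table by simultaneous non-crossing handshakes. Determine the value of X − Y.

Rooted ordered (plane) trees on m nodes have m−1 edges and are counted by C_{m−1}; m = 14 gives C_13. So X = C_13 = 742900.
Non-crossing handshake pairings of 2n people are counted by C_n; 20 people gives n = 10. So Y = C_10 = 16796.
X − Y = 742900 − 16796 = 726104.

726104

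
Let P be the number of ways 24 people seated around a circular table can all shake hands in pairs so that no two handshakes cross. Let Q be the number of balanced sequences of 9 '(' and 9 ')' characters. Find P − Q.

203150

Non-crossing handshake pairings of 2n people are counted by C_n; 24 people gives n = 12. So P = C_12 = 208012.
With 9 pairs the number of balanced bracket strings is the Catalan number C_9. So Q = C_9 = 4862.
P − Q = 208012 − 4862 = 203150.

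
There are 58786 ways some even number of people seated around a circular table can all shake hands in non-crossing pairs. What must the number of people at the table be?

Non-crossing handshake pairings of 2n people are counted by C_n, and C_11 = 58786.
So n = 11, and there are 2n = 22 people.

22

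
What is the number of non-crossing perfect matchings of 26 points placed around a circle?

742900

Non-crossing perfect matchings of 2n points on a circle are counted by C_n; with 26 points, n = 13.
C_13 = 742900.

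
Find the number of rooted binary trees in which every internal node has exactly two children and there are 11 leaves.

Full binary trees with 11 leaves have 11−1 = 10 internal nodes, so there are C_10 of them.
C_10 = C_9 · 2(2·9+1)/(9+2) = 4862 · 38/11 = 16796.

16796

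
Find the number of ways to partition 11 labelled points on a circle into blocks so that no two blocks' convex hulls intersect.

58786

The non-crossing partitions of [11] form a lattice of size C_11.
C_11 = C(22,11)/12 = 705432/12 = 58786.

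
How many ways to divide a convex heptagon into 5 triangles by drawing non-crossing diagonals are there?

Triangulations of a convex m-gon are counted by C_{m−2}; with m = 7 this is C_5.
C_5 = 42.

42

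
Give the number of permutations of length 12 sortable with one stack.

208012

By Knuth's characterisation, the stack-sortable permutations of length 12 are the 231-avoiders, numbering C_12.
C_12 = C(24,12)/13 = 2704156/13 = 208012.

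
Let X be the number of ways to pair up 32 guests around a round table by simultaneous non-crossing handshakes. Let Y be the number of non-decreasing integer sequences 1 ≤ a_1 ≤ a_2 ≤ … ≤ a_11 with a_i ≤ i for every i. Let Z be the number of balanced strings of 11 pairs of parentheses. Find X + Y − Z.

35357670

Non-crossing handshake pairings of 2n people are counted by C_n; 32 people gives n = 16. So X = C_16 = 35357670.
Weakly increasing sequences with a_i ≤ i biject with Dyck paths of semilength 11, so there are C_11. So Y = C_11 = 58786.
Balanced strings of n pairs of brackets are counted by C_n; here n = 11. So Z = C_11 = 58786.
X + Y − Z = 35357670 + 58786 − 58786 = 35357670.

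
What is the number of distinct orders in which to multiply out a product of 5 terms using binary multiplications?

Parenthesizations of m factors correspond to full binary trees with m leaves, counted by C_{m−1}; m = 5 gives C_4.
C_4 = C_3 · 2(2·3+1)/(3+2) = 5 · 14/5 = 14.

14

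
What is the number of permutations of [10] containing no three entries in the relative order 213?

16796

Permutations of [n] avoiding any single length-3 pattern are counted by C_n; here n = 10.
C_10 = C(20,10)/11 = 184756/11 = 16796.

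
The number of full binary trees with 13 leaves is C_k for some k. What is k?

12

A full binary tree with L leaves has L−1 internal nodes and is counted by C_{L−1}; L = 13 gives C_12.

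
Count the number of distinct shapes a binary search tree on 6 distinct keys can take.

132

Rooted binary trees with 6 nodes (each child slot possibly empty) number C_6.
C_6 = C_5 · 2(2·5+1)/(5+2) = 42 · 22/7 = 132.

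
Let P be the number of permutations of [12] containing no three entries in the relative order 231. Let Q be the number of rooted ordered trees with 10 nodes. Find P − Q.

For any fixed pattern of length 3, the pattern-avoiding permutations of [12] number C_12. So P = C_12 = 208012.
A rooted plane tree on 10 nodes has 9 edges, and such trees are counted by C_9. So Q = C_9 = 4862.
P − Q = 208012 − 4862 = 203150.

203150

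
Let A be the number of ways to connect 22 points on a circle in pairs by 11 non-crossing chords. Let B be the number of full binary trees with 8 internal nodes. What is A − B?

57356

Non-crossing perfect matchings of 2n points on a circle are counted by C_n; with 22 points, n = 11. So A = C_11 = 58786.
The number of full binary trees on 8 internal nodes is the Catalan number C_8. So B = C_8 = 1430.
A − B = 58786 − 1430 = 57356.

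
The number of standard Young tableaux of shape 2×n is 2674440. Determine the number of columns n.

Standard Young tableaux of shape 2×n are counted by C_n; 2674440 = C_14.

14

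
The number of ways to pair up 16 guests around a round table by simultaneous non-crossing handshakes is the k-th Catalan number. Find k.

8

Non-crossing handshake pairings of 2n people are counted by C_n; 16 people gives n = 8.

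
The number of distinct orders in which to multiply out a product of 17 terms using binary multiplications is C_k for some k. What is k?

Bracketing 17 factors into binary products is counted by C_{17−1} = C_16.

16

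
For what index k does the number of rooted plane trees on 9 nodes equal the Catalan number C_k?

8

Rooted ordered (plane) trees on m nodes have m−1 edges and are counted by C_{m−1}; m = 9 gives C_8.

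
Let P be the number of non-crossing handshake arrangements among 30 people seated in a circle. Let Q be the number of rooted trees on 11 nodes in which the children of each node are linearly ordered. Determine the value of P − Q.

9678049

With 30 = 2·15 people, non-crossing handshake pairings are non-crossing perfect matchings on a circle, counted by C_15. So P = C_15 = 9694845.
Rooted ordered (plane) trees on m nodes have m−1 edges and are counted by C_{m−1}; m = 11 gives C_10. So Q = C_10 = 16796.
P − Q = 9694845 − 16796 = 9678049.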